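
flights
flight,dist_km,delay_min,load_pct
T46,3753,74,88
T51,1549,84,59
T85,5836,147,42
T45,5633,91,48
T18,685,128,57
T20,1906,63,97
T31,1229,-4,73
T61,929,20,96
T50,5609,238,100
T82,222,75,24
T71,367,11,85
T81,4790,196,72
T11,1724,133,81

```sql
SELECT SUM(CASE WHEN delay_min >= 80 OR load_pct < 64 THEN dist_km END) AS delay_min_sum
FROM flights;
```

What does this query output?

flight=T46: ✗
flight=T51: ✓ → 1549
flight=T85: ✓ → 5836
flight=T45: ✓ → 5633
flight=T18: ✓ → 685
flight=T20: ✗
flight=T31: ✗
flight=T61: ✗
flight=T50: ✓ → 5609
flight=T82: ✓ → 222
flight=T71: ✗
flight=T81: ✓ → 4790
flight=T11: ✓ → 1724
delay_min_sum = 1549 + 5836 + 5633 + 685 + 5609 + 222 + 4790 + 1724 = 26048

26048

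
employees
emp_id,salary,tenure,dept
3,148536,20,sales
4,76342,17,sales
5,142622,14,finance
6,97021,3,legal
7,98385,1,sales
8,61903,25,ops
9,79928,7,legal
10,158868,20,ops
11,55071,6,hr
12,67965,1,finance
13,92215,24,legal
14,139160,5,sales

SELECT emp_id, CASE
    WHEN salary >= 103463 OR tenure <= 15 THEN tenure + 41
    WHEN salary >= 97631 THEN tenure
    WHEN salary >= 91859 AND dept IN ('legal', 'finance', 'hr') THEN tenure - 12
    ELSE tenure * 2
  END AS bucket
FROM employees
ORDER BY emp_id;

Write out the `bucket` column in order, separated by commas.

61, 34, 55, 44, 42, 50, 48, 61, 47, 42, 12, 46

emp_id=3: salary >= 103463 OR tenure <= 15 → 61
emp_id=4: ELSE → 34
emp_id=5: salary >= 103463 OR tenure <= 15 → 55
emp_id=6: salary >= 103463 OR tenure <= 15 → 44
emp_id=7: salary >= 103463 OR tenure <= 15 → 42
emp_id=8: ELSE → 50
emp_id=9: salary >= 103463 OR tenure <= 15 → 48
emp_id=10: salary >= 103463 OR tenure <= 15 → 61
emp_id=11: salary >= 103463 OR tenure <= 15 → 47
emp_id=12: salary >= 103463 OR tenure <= 15 → 42
emp_id=13: salary >= 91859 AND dept IN ('legal', 'finance', 'hr') → 12
emp_id=14: salary >= 103463 OR tenure <= 15 → 46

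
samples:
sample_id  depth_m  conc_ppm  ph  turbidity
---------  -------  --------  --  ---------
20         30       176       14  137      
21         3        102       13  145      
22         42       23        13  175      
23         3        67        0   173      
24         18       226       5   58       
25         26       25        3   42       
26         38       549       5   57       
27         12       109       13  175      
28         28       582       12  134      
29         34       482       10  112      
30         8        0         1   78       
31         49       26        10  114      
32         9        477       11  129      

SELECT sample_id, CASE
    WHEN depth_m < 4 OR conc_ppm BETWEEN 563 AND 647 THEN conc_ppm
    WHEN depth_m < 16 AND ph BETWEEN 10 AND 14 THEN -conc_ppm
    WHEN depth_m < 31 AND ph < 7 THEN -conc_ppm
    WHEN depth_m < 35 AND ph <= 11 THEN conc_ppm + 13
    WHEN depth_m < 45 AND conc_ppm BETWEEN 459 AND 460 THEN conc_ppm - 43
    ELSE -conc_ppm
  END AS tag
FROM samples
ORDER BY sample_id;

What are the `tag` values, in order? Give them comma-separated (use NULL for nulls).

sample_id=20: ELSE → -176
sample_id=21: depth_m < 4 OR conc_ppm BETWEEN 563 AND 647 → 102
sample_id=22: ELSE → -23
sample_id=23: depth_m < 4 OR conc_ppm BETWEEN 563 AND 647 → 67
sample_id=24: depth_m < 31 AND ph < 7 → -226
sample_id=25: depth_m < 31 AND ph < 7 → -25
sample_id=26: ELSE → -549
sample_id=27: depth_m < 16 AND ph BETWEEN 10 AND 14 → -109
sample_id=28: depth_m < 4 OR conc_ppm BETWEEN 563 AND 647 → 582
sample_id=29: depth_m < 35 AND ph <= 11 → 495
sample_id=30: depth_m < 31 AND ph < 7 → 0
sample_id=31: ELSE → -26
sample_id=32: depth_m < 16 AND ph BETWEEN 10 AND 14 → -477

-176, 102, -23, 67, -226, -25, -549, -109, 582, 495, 0, -26, -477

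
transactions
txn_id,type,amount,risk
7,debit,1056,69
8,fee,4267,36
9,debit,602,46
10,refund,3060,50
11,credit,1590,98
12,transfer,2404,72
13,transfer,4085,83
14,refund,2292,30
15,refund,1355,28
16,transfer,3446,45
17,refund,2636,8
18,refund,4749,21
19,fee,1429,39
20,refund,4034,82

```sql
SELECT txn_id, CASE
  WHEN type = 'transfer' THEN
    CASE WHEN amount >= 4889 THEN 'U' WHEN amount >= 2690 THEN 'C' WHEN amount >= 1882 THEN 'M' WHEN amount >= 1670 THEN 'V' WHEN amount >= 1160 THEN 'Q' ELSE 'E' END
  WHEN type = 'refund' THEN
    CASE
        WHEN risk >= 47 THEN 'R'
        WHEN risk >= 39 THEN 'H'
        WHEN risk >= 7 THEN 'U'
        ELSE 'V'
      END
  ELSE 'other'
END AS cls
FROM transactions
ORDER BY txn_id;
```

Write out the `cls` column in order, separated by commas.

txn_id=7: type='debit' → outer ELSE → other
txn_id=8: type='fee' → outer ELSE → other
txn_id=9: type='debit' → outer ELSE → other
txn_id=10: type='refund' → inner[risk >= 47] → R
txn_id=11: type='credit' → outer ELSE → other
txn_id=12: type='transfer' → inner[amount >= 1882] → M
txn_id=13: type='transfer' → inner[amount >= 2690] → C
txn_id=14: type='refund' → inner[risk >= 7] → U
txn_id=15: type='refund' → inner[risk >= 7] → U
txn_id=16: type='transfer' → inner[amount >= 2690] → C
txn_id=17: type='refund' → inner[risk >= 7] → U
txn_id=18: type='refund' → inner[risk >= 7] → U
txn_id=19: type='fee' → outer ELSE → other
txn_id=20: type='refund' → inner[risk >= 47] → R

other, other, other, R, other, M, C, U, U, C, U, U, other, R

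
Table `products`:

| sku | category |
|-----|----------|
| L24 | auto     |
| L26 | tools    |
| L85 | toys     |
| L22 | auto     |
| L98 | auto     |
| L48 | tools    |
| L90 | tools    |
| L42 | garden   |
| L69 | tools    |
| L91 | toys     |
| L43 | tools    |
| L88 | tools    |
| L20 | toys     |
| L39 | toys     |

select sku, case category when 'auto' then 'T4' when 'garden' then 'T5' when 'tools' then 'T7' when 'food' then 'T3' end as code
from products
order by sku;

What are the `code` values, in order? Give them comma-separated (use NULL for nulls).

sku=L20: (no match → NULL) → NULL
sku=L22: category='auto' → T4
sku=L24: category='auto' → T4
sku=L26: category='tools' → T7
sku=L39: (no match → NULL) → NULL
sku=L42: category='garden' → T5
sku=L43: category='tools' → T7
sku=L48: category='tools' → T7
sku=L69: category='tools' → T7
sku=L85: (no match → NULL) → NULL
sku=L88: category='tools' → T7
sku=L90: category='tools' → T7
sku=L91: (no match → NULL) → NULL
sku=L98: category='auto' → T4

NULL, T4, T4, T7, NULL, T5, T7, T7, T7, NULL, T7, T7, NULL, T4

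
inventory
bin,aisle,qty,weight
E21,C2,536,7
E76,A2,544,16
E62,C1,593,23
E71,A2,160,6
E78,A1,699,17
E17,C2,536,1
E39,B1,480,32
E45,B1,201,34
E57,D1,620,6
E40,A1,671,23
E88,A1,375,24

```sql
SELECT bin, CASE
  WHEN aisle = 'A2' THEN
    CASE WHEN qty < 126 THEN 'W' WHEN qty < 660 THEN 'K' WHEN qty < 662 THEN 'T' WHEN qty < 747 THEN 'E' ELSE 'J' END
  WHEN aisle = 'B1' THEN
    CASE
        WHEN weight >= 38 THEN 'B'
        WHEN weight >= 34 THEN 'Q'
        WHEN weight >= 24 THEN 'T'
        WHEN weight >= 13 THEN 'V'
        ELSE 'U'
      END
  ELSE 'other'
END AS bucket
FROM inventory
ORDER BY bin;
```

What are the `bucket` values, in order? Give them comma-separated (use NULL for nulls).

other, other, T, other, Q, other, other, K, K, other, other

bin=E17: aisle='C2' → outer ELSE → other
bin=E21: aisle='C2' → outer ELSE → other
bin=E39: aisle='B1' → inner[weight >= 24] → T
bin=E40: aisle='A1' → outer ELSE → other
bin=E45: aisle='B1' → inner[weight >= 34] → Q
bin=E57: aisle='D1' → outer ELSE → other
bin=E62: aisle='C1' → outer ELSE → other
bin=E71: aisle='A2' → inner[qty < 660] → K
bin=E76: aisle='A2' → inner[qty < 660] → K
bin=E78: aisle='A1' → outer ELSE → other
bin=E88: aisle='A1' → outer ELSE → other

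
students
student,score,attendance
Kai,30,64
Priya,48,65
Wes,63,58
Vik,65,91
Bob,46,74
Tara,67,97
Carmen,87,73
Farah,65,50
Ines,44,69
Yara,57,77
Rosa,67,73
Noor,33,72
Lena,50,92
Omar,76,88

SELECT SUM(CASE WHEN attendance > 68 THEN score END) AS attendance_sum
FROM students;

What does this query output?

592

student=Kai: ✗
student=Priya: ✗
student=Wes: ✗
student=Vik: ✓ → 65
student=Bob: ✓ → 46
student=Tara: ✓ → 67
student=Carmen: ✓ → 87
student=Farah: ✗
student=Ines: ✓ → 44
student=Yara: ✓ → 57
student=Rosa: ✓ → 67
student=Noor: ✓ → 33
student=Lena: ✓ → 50
student=Omar: ✓ → 76
attendance_sum = 65 + 46 + 67 + 87 + 44 + 57 + 67 + 33 + 50 + 76 = 592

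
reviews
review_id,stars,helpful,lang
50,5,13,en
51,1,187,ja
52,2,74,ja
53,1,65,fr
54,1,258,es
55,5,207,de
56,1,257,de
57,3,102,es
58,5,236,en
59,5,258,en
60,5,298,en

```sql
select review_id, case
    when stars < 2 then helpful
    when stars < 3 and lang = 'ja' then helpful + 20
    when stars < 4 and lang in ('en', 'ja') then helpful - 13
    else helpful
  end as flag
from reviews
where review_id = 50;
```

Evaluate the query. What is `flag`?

13

review_id = 50: stars=5, helpful=13, lang=en.
stars < 2 → false
stars < 3 and lang = 'ja' → false
stars < 4 and lang in ('en', 'ja') → false
No prior WHEN matched → ELSE → 13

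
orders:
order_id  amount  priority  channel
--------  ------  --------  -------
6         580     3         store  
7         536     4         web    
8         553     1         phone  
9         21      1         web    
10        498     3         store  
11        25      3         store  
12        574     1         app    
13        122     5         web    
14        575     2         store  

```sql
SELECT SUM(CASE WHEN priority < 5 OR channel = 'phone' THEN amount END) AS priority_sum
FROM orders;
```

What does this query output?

order_id=6: ✓ → 580
order_id=7: ✓ → 536
order_id=8: ✓ → 553
order_id=9: ✓ → 21
order_id=10: ✓ → 498
order_id=11: ✓ → 25
order_id=12: ✓ → 574
order_id=13: ✗
order_id=14: ✓ → 575
priority_sum = 580 + 536 + 553 + 21 + 498 + 25 + 574 + 575 = 3362

3362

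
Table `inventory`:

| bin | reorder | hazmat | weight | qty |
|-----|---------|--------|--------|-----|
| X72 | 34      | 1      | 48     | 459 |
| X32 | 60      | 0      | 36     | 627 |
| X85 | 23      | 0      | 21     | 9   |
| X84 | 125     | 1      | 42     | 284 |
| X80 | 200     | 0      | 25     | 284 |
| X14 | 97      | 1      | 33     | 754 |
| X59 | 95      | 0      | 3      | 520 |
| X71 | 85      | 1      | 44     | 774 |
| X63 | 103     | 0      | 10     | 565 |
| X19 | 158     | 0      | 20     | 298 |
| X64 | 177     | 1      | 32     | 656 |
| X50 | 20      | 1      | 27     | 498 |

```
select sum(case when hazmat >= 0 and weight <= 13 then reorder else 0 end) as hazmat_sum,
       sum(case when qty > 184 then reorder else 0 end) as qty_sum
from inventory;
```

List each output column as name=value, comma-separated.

[hazmat_sum: hazmat >= 0 and weight <= 13]
bin=X72: ✗
bin=X32: ✗
bin=X85: ✗
bin=X84: ✗
bin=X80: ✗
bin=X14: ✗
bin=X59: ✓ → 95
bin=X71: ✗
bin=X63: ✓ → 103
bin=X19: ✗
bin=X64: ✗
bin=X50: ✗
hazmat_sum = 95 + 103 = 198
—
[qty_sum: qty > 184]
bin=X72: ✓ → 34
bin=X32: ✓ → 60
bin=X85: ✗
bin=X84: ✓ → 125
bin=X80: ✓ → 200
bin=X14: ✓ → 97
bin=X59: ✓ → 95
bin=X71: ✓ → 85
bin=X63: ✓ → 103
bin=X19: ✓ → 158
bin=X64: ✓ → 177
bin=X50: ✓ → 20
qty_sum = 34 + 60 + 125 + 200 + 97 + 95 + 85 + 103 + 158 + 177 + 20 = 1154

hazmat_sum=198, qty_sum=1154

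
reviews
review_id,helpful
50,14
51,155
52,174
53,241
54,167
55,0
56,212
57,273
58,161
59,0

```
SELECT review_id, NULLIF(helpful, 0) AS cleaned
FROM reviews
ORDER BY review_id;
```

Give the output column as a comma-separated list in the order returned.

14, 155, 174, 241, 167, NULL, 212, 273, 161, NULL

review_id=50: helpful=14 vs 0: differ → 14
review_id=51: helpful=155 vs 0: differ → 155
review_id=52: helpful=174 vs 0: differ → 174
review_id=53: helpful=241 vs 0: differ → 241
review_id=54: helpful=167 vs 0: differ → 167
review_id=55: helpful=0 vs 0: equal → NULL
review_id=56: helpful=212 vs 0: differ → 212
review_id=57: helpful=273 vs 0: differ → 273
review_id=58: helpful=161 vs 0: differ → 161
review_id=59: helpful=0 vs 0: equal → NULL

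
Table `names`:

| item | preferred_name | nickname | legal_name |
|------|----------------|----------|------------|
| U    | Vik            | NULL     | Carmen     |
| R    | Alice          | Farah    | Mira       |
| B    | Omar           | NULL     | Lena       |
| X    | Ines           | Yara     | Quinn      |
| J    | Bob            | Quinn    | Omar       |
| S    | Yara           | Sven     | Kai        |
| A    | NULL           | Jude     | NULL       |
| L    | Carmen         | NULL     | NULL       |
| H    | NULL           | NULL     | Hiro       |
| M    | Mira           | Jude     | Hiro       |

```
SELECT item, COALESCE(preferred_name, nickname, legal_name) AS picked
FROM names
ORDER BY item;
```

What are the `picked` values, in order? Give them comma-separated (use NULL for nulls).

item=A: preferred_name=NULL, nickname=Jude → Jude
item=B: preferred_name=Omar → Omar
item=H: preferred_name=NULL, nickname=NULL, legal_name=Hiro → Hiro
item=J: preferred_name=Bob → Bob
item=L: preferred_name=Carmen → Carmen
item=M: preferred_name=Mira → Mira
item=R: preferred_name=Alice → Alice
item=S: preferred_name=Yara → Yara
item=U: preferred_name=Vik → Vik
item=X: preferred_name=Ines → Ines

Jude, Omar, Hiro, Bob, Carmen, Mira, Alice, Yara, Vik, Ines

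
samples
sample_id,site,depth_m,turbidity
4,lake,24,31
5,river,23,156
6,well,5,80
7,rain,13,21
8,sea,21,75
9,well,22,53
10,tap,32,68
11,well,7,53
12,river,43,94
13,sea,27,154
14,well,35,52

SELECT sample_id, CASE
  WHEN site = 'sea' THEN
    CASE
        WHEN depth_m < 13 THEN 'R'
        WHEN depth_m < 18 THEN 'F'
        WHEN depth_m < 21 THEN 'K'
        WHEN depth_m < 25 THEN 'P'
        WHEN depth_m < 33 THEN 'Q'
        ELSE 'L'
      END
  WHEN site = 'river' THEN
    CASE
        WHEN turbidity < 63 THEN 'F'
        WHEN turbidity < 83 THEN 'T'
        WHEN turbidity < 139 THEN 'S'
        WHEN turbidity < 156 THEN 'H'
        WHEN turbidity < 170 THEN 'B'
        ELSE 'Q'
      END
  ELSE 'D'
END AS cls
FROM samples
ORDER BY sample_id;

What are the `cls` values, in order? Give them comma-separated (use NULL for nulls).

sample_id=4: site='lake' → outer ELSE → D
sample_id=5: site='river' → inner[turbidity < 170] → B
sample_id=6: site='well' → outer ELSE → D
sample_id=7: site='rain' → outer ELSE → D
sample_id=8: site='sea' → inner[depth_m < 25] → P
sample_id=9: site='well' → outer ELSE → D
sample_id=10: site='tap' → outer ELSE → D
sample_id=11: site='well' → outer ELSE → D
sample_id=12: site='river' → inner[turbidity < 139] → S
sample_id=13: site='sea' → inner[depth_m < 33] → Q
sample_id=14: site='well' → outer ELSE → D

D, B, D, D, P, D, D, D, S, Q, D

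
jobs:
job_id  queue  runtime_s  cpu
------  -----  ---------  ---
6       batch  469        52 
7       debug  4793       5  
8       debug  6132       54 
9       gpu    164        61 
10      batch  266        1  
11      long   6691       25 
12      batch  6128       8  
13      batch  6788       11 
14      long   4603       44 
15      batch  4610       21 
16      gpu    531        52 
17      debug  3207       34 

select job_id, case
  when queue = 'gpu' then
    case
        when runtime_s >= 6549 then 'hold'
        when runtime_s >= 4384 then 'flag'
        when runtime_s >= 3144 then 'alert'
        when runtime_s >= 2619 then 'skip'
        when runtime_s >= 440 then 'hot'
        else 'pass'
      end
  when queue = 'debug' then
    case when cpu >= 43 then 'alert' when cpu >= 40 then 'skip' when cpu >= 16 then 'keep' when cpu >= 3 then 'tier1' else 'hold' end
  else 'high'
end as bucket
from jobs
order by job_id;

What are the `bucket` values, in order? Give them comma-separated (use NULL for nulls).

job_id=6: queue='batch' → outer ELSE → high
job_id=7: queue='debug' → inner[cpu >= 3] → tier1
job_id=8: queue='debug' → inner[cpu >= 43] → alert
job_id=9: queue='gpu' → inner[ELSE] → pass
job_id=10: queue='batch' → outer ELSE → high
job_id=11: queue='long' → outer ELSE → high
job_id=12: queue='batch' → outer ELSE → high
job_id=13: queue='batch' → outer ELSE → high
job_id=14: queue='long' → outer ELSE → high
job_id=15: queue='batch' → outer ELSE → high
job_id=16: queue='gpu' → inner[runtime_s >= 440] → hot
job_id=17: queue='debug' → inner[cpu >= 16] → keep

high, tier1, alert, pass, high, high, high, high, high, high, hot, keep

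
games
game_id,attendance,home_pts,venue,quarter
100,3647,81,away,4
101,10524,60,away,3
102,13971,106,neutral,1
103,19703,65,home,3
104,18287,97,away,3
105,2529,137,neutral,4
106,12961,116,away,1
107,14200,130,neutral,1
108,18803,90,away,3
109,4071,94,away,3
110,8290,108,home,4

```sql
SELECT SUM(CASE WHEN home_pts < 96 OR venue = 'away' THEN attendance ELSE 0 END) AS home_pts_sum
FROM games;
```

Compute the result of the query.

87996

game_id=100: ✓ → 3647
game_id=101: ✓ → 10524
game_id=102: ✗
game_id=103: ✓ → 19703
game_id=104: ✓ → 18287
game_id=105: ✗
game_id=106: ✓ → 12961
game_id=107: ✗
game_id=108: ✓ → 18803
game_id=109: ✓ → 4071
game_id=110: ✗
home_pts_sum = 3647 + 10524 + 19703 + 18287 + 12961 + 18803 + 4071 = 87996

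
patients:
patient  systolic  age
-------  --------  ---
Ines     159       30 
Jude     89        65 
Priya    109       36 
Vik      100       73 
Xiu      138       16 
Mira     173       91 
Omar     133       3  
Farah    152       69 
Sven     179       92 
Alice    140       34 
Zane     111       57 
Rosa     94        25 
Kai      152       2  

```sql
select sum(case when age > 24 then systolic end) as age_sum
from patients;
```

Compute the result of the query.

1306

patient=Ines: ✓ → 159
patient=Jude: ✓ → 89
patient=Priya: ✓ → 109
patient=Vik: ✓ → 100
patient=Xiu: ✗
patient=Mira: ✓ → 173
patient=Omar: ✗
patient=Farah: ✓ → 152
patient=Sven: ✓ → 179
patient=Alice: ✓ → 140
patient=Zane: ✓ → 111
patient=Rosa: ✓ → 94
patient=Kai: ✗
age_sum = 159 + 89 + 109 + 100 + 173 + 152 + 179 + 140 + 111 + 94 = 1306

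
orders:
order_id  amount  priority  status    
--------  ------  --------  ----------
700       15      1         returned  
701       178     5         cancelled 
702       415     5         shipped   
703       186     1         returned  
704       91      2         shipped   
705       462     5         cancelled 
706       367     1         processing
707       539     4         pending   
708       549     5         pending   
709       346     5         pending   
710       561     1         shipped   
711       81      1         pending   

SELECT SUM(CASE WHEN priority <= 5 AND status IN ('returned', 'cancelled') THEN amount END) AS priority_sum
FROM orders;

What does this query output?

order_id=700: ✓ → 15
order_id=701: ✓ → 178
order_id=702: ✗
order_id=703: ✓ → 186
order_id=704: ✗
order_id=705: ✓ → 462
order_id=706: ✗
order_id=707: ✗
order_id=708: ✗
order_id=709: ✗
order_id=710: ✗
order_id=711: ✗
priority_sum = 15 + 178 + 186 + 462 = 841

841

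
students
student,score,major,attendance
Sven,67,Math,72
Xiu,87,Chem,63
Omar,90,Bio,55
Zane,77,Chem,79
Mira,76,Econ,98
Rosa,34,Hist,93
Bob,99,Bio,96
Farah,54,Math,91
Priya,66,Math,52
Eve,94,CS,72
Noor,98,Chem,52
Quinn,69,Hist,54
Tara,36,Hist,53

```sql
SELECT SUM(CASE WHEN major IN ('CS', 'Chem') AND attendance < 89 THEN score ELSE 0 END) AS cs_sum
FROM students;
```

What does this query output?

student=Sven: ✗
student=Xiu: ✓ → 87
student=Omar: ✗
student=Zane: ✓ → 77
student=Mira: ✗
student=Rosa: ✗
student=Bob: ✗
student=Farah: ✗
student=Priya: ✗
student=Eve: ✓ → 94
student=Noor: ✓ → 98
student=Quinn: ✗
student=Tara: ✗
cs_sum = 87 + 77 + 94 + 98 = 356

356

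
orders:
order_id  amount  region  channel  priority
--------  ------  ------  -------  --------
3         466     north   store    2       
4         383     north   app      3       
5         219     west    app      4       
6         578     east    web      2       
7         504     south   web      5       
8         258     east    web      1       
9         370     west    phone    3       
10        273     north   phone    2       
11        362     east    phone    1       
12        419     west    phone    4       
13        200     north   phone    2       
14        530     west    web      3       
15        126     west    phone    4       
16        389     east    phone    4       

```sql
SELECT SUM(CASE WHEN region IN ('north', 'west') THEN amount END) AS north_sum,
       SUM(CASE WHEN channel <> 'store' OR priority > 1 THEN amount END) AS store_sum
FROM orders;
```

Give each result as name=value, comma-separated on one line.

[north_sum: region IN ('north', 'west')]
order_id=3: ✓ → 466
order_id=4: ✓ → 383
order_id=5: ✓ → 219
order_id=6: ✗
order_id=7: ✗
order_id=8: ✗
order_id=9: ✓ → 370
order_id=10: ✓ → 273
order_id=11: ✗
order_id=12: ✓ → 419
order_id=13: ✓ → 200
order_id=14: ✓ → 530
order_id=15: ✓ → 126
order_id=16: ✗
north_sum = 466 + 383 + 219 + 370 + 273 + 419 + 200 + 530 + 126 = 2986
—
[store_sum: channel <> 'store' OR priority > 1]
order_id=3: ✓ → 466
order_id=4: ✓ → 383
order_id=5: ✓ → 219
order_id=6: ✓ → 578
order_id=7: ✓ → 504
order_id=8: ✓ → 258
order_id=9: ✓ → 370
order_id=10: ✓ → 273
order_id=11: ✓ → 362
order_id=12: ✓ → 419
order_id=13: ✓ → 200
order_id=14: ✓ → 530
order_id=15: ✓ → 126
order_id=16: ✓ → 389
store_sum = 466 + 383 + 219 + 578 + 504 + 258 + 370 + 273 + 362 + 419 + 200 + 530 + 126 + 389 = 5077

north_sum=2986, store_sum=5077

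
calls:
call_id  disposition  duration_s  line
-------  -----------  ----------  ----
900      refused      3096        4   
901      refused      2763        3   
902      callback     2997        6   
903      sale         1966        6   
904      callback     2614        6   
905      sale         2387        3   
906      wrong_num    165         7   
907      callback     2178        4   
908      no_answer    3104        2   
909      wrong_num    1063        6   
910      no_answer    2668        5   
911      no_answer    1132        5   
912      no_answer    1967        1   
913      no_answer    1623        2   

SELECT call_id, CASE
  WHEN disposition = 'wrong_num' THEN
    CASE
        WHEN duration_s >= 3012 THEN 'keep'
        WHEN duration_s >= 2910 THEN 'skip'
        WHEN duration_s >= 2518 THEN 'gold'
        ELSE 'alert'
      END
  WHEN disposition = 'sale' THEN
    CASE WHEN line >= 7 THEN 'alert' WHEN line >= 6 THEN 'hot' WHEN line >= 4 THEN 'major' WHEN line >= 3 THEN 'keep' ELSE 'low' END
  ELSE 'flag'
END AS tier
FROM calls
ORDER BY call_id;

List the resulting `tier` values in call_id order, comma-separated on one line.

flag, flag, flag, hot, flag, keep, alert, flag, flag, alert, flag, flag, flag, flag

call_id=900: disposition='refused' → outer ELSE → flag
call_id=901: disposition='refused' → outer ELSE → flag
call_id=902: disposition='callback' → outer ELSE → flag
call_id=903: disposition='sale' → inner[line >= 6] → hot
call_id=904: disposition='callback' → outer ELSE → flag
call_id=905: disposition='sale' → inner[line >= 3] → keep
call_id=906: disposition='wrong_num' → inner[ELSE] → alert
call_id=907: disposition='callback' → outer ELSE → flag
call_id=908: disposition='no_answer' → outer ELSE → flag
call_id=909: disposition='wrong_num' → inner[ELSE] → alert
call_id=910: disposition='no_answer' → outer ELSE → flag
call_id=911: disposition='no_answer' → outer ELSE → flag
call_id=912: disposition='no_answer' → outer ELSE → flag
call_id=913: disposition='no_answer' → outer ELSE → flag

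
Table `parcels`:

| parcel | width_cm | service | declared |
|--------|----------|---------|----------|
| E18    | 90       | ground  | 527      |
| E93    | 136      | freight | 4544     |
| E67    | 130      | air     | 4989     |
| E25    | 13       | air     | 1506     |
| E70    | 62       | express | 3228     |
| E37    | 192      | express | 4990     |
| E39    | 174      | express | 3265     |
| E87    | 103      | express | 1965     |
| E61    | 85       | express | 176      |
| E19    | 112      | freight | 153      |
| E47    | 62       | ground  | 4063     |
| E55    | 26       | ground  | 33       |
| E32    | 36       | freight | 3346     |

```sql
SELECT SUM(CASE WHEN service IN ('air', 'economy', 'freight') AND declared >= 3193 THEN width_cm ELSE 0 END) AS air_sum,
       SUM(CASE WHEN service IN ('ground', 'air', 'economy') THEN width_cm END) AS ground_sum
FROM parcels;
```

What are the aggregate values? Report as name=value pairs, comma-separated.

air_sum=302, ground_sum=321

[air_sum: service IN ('air', 'economy', 'freight') AND declared >= 3193]
parcel=E18: ✗
parcel=E93: ✓ → 136
parcel=E67: ✓ → 130
parcel=E25: ✗
parcel=E70: ✗
parcel=E37: ✗
parcel=E39: ✗
parcel=E87: ✗
parcel=E61: ✗
parcel=E19: ✗
parcel=E47: ✗
parcel=E55: ✗
parcel=E32: ✓ → 36
air_sum = 136 + 130 + 36 = 302
—
[ground_sum: service IN ('ground', 'air', 'economy')]
parcel=E18: ✓ → 90
parcel=E93: ✗
parcel=E67: ✓ → 130
parcel=E25: ✓ → 13
parcel=E70: ✗
parcel=E37: ✗
parcel=E39: ✗
parcel=E87: ✗
parcel=E61: ✗
parcel=E19: ✗
parcel=E47: ✓ → 62
parcel=E55: ✓ → 26
parcel=E32: ✗
ground_sum = 90 + 130 + 13 + 62 + 26 = 321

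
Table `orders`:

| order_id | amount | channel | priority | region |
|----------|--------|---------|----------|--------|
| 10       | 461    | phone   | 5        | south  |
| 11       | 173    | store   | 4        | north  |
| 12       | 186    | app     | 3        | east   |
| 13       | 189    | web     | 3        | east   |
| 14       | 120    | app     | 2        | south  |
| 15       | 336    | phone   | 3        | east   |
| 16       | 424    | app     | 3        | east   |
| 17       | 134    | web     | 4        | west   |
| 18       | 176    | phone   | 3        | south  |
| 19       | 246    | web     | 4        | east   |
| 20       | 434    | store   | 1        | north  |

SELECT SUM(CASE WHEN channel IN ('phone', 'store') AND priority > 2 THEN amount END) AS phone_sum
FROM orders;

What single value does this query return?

1146

order_id=10: ✓ → 461
order_id=11: ✓ → 173
order_id=12: ✗
order_id=13: ✗
order_id=14: ✗
order_id=15: ✓ → 336
order_id=16: ✗
order_id=17: ✗
order_id=18: ✓ → 176
order_id=19: ✗
order_id=20: ✗
phone_sum = 461 + 173 + 336 + 176 = 1146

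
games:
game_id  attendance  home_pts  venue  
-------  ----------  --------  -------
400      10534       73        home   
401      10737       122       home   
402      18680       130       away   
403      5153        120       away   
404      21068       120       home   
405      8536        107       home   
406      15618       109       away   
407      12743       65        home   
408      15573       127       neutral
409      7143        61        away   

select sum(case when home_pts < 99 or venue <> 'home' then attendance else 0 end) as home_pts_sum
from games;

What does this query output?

game_id=400: ✓ → 10534
game_id=401: ✗
game_id=402: ✓ → 18680
game_id=403: ✓ → 5153
game_id=404: ✗
game_id=405: ✗
game_id=406: ✓ → 15618
game_id=407: ✓ → 12743
game_id=408: ✓ → 15573
game_id=409: ✓ → 7143
home_pts_sum = 10534 + 18680 + 5153 + 15618 + 12743 + 15573 + 7143 = 85444

85444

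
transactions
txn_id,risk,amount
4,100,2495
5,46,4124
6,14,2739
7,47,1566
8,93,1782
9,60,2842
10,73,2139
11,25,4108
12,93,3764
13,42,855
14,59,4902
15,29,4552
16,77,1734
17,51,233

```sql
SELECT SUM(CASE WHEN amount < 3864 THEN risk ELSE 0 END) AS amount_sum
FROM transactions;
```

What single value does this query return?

650

txn_id=4: ✓ → 100
txn_id=5: ✗
txn_id=6: ✓ → 14
txn_id=7: ✓ → 47
txn_id=8: ✓ → 93
txn_id=9: ✓ → 60
txn_id=10: ✓ → 73
txn_id=11: ✗
txn_id=12: ✓ → 93
txn_id=13: ✓ → 42
txn_id=14: ✗
txn_id=15: ✗
txn_id=16: ✓ → 77
txn_id=17: ✓ → 51
amount_sum = 100 + 14 + 47 + 93 + 60 + 73 + 93 + 42 + 77 + 51 = 650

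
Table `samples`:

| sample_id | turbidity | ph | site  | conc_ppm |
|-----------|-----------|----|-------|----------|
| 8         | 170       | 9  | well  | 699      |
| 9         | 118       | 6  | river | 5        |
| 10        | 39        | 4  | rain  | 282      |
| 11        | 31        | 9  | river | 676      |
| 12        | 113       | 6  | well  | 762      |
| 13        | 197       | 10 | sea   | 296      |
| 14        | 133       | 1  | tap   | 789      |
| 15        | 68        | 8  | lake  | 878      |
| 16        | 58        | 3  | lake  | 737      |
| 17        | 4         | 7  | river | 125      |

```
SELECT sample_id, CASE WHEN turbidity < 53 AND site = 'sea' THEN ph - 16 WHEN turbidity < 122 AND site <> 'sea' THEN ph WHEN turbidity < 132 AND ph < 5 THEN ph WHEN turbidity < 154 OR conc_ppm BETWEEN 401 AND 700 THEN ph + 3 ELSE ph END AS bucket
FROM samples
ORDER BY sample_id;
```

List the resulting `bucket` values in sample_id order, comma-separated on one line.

12, 6, 4, 9, 6, 10, 4, 8, 3, 7

sample_id=8: turbidity < 154 OR conc_ppm BETWEEN 401 AND 700 → 12
sample_id=9: turbidity < 122 AND site <> 'sea' → 6
sample_id=10: turbidity < 122 AND site <> 'sea' → 4
sample_id=11: turbidity < 122 AND site <> 'sea' → 9
sample_id=12: turbidity < 122 AND site <> 'sea' → 6
sample_id=13: ELSE → 10
sample_id=14: turbidity < 154 OR conc_ppm BETWEEN 401 AND 700 → 4
sample_id=15: turbidity < 122 AND site <> 'sea' → 8
sample_id=16: turbidity < 122 AND site <> 'sea' → 3
sample_id=17: turbidity < 122 AND site <> 'sea' → 7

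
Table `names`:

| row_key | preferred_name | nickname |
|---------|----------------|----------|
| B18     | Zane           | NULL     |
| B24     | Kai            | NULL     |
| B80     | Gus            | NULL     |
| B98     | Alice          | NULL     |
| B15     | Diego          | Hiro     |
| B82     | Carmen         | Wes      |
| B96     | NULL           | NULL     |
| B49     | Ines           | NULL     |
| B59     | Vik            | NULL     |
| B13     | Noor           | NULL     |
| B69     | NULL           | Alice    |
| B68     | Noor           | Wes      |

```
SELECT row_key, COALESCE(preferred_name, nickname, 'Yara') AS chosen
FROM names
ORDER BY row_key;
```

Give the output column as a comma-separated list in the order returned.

Noor, Diego, Zane, Kai, Ines, Vik, Noor, Alice, Gus, Carmen, Yara, Alice

row_key=B13: preferred_name=Noor → Noor
row_key=B15: preferred_name=Diego → Diego
row_key=B18: preferred_name=Zane → Zane
row_key=B24: preferred_name=Kai → Kai
row_key=B49: preferred_name=Ines → Ines
row_key=B59: preferred_name=Vik → Vik
row_key=B68: preferred_name=Noor → Noor
row_key=B69: preferred_name=NULL, nickname=Alice → Alice
row_key=B80: preferred_name=Gus → Gus
row_key=B82: preferred_name=Carmen → Carmen
row_key=B96: preferred_name=NULL, nickname=NULL, → literal Yara → Yara
row_key=B98: preferred_name=Alice → Alice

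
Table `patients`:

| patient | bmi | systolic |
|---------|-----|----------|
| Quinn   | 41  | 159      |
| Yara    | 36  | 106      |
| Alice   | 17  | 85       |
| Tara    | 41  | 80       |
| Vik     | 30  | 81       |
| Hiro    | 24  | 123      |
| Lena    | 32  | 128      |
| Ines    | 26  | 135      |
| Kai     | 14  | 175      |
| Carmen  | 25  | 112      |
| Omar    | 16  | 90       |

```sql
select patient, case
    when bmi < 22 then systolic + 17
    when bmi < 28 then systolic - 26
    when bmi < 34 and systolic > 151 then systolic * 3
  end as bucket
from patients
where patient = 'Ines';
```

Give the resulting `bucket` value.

patient = Ines: bmi=26, systolic=135.
bmi < 22 → false
bmi < 28 → true → 109

109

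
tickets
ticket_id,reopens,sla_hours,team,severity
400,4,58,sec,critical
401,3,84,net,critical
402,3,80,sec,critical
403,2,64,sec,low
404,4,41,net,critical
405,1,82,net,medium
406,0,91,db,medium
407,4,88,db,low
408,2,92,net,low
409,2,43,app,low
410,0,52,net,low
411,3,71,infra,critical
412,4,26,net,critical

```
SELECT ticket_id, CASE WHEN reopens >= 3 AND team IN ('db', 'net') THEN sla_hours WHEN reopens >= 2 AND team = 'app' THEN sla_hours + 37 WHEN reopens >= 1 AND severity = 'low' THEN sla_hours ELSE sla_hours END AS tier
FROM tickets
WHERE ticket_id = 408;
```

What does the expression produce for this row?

92

ticket_id = 408: reopens=2, sla_hours=92, team=net, severity=low.
reopens >= 3 AND team IN ('db', 'net') → false
reopens >= 2 AND team = 'app' → false
reopens >= 1 AND severity = 'low' → true → 92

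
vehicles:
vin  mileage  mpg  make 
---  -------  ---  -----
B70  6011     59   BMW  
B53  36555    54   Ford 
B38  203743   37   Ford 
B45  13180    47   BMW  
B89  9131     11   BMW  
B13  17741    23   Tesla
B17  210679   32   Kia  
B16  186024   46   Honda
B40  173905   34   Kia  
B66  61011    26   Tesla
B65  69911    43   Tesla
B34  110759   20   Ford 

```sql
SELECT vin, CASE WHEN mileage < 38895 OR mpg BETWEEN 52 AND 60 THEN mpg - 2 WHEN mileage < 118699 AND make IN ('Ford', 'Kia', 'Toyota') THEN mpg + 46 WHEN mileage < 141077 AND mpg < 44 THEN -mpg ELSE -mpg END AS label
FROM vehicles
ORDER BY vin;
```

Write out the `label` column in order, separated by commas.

vin=B13: mileage < 38895 OR mpg BETWEEN 52 AND 60 → 21
vin=B16: ELSE → -46
vin=B17: ELSE → -32
vin=B34: mileage < 118699 AND make IN ('Ford', 'Kia', 'Toyota') → 66
vin=B38: ELSE → -37
vin=B40: ELSE → -34
vin=B45: mileage < 38895 OR mpg BETWEEN 52 AND 60 → 45
vin=B53: mileage < 38895 OR mpg BETWEEN 52 AND 60 → 52
vin=B65: mileage < 141077 AND mpg < 44 → -43
vin=B66: mileage < 141077 AND mpg < 44 → -26
vin=B70: mileage < 38895 OR mpg BETWEEN 52 AND 60 → 57
vin=B89: mileage < 38895 OR mpg BETWEEN 52 AND 60 → 9

21, -46, -32, 66, -37, -34, 45, 52, -43, -26, 57, 9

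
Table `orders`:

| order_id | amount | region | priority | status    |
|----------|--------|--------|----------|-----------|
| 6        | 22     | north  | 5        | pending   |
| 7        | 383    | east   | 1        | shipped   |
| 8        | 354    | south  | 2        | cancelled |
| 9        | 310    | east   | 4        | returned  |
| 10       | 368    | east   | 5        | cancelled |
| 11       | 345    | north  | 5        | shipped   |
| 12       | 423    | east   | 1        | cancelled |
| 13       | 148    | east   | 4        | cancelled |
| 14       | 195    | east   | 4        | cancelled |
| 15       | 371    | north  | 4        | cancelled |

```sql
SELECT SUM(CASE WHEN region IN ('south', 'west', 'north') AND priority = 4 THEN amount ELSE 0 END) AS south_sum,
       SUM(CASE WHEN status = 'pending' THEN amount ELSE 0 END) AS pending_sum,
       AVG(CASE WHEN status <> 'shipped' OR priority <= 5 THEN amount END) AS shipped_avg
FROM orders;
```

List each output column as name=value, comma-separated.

[south_sum: region IN ('south', 'west', 'north') AND priority = 4]
order_id=6: ✗
order_id=7: ✗
order_id=8: ✗
order_id=9: ✗
order_id=10: ✗
order_id=11: ✗
order_id=12: ✗
order_id=13: ✗
order_id=14: ✗
order_id=15: ✓ → 371
south_sum = 371
—
[pending_sum: status = 'pending']
order_id=6: ✓ → 22
order_id=7: ✗
order_id=8: ✗
order_id=9: ✗
order_id=10: ✗
order_id=11: ✗
order_id=12: ✗
order_id=13: ✗
order_id=14: ✗
order_id=15: ✗
pending_sum = 22
—
[shipped_avg: status <> 'shipped' OR priority <= 5]
order_id=6: ✓ → 22
order_id=7: ✓ → 383
order_id=8: ✓ → 354
order_id=9: ✓ → 310
order_id=10: ✓ → 368
order_id=11: ✓ → 345
order_id=12: ✓ → 423
order_id=13: ✓ → 148
order_id=14: ✓ → 195
order_id=15: ✓ → 371
shipped_avg = (22 + 383 + 354 + 310 + 368 + 345 + 423 + 148 + 195 + 371) / 10 = 291.9

south_sum=371, pending_sum=22, shipped_avg=291.9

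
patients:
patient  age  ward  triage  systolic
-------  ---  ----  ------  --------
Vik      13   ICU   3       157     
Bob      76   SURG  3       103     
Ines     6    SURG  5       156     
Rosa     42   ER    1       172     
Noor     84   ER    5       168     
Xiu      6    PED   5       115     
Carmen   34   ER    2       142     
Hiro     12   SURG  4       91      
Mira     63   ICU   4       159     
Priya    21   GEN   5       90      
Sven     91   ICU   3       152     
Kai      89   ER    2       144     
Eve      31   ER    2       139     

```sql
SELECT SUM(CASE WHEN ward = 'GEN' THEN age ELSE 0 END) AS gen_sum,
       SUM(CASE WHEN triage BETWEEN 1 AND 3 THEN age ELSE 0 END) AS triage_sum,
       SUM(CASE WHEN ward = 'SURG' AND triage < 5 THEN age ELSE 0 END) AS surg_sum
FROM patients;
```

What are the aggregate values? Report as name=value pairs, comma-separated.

gen_sum=21, triage_sum=376, surg_sum=88

[gen_sum: ward = 'GEN']
patient=Vik: ✗
patient=Bob: ✗
patient=Ines: ✗
patient=Rosa: ✗
patient=Noor: ✗
patient=Xiu: ✗
patient=Carmen: ✗
patient=Hiro: ✗
patient=Mira: ✗
patient=Priya: ✓ → 21
patient=Sven: ✗
patient=Kai: ✗
patient=Eve: ✗
gen_sum = 21
—
[triage_sum: triage BETWEEN 1 AND 3]
patient=Vik: ✓ → 13
patient=Bob: ✓ → 76
patient=Ines: ✗
patient=Rosa: ✓ → 42
patient=Noor: ✗
patient=Xiu: ✗
patient=Carmen: ✓ → 34
patient=Hiro: ✗
patient=Mira: ✗
patient=Priya: ✗
patient=Sven: ✓ → 91
patient=Kai: ✓ → 89
patient=Eve: ✓ → 31
triage_sum = 13 + 76 + 42 + 34 + 91 + 89 + 31 = 376
—
[surg_sum: ward = 'SURG' AND triage < 5]
patient=Vik: ✗
patient=Bob: ✓ → 76
patient=Ines: ✗
patient=Rosa: ✗
patient=Noor: ✗
patient=Xiu: ✗
patient=Carmen: ✗
patient=Hiro: ✓ → 12
patient=Mira: ✗
patient=Priya: ✗
patient=Sven: ✗
patient=Kai: ✗
patient=Eve: ✗
surg_sum = 76 + 12 = 88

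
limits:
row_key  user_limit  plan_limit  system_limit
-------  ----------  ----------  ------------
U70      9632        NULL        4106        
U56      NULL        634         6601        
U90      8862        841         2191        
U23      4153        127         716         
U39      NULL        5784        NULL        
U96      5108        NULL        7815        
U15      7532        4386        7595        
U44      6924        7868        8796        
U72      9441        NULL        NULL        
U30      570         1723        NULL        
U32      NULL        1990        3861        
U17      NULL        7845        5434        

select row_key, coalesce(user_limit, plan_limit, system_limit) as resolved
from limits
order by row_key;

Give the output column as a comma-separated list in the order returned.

7532, 7845, 4153, 570, 1990, 5784, 6924, 634, 9632, 9441, 8862, 5108

row_key=U15: user_limit=7532 → 7532
row_key=U17: user_limit=NULL, plan_limit=7845 → 7845
row_key=U23: user_limit=4153 → 4153
row_key=U30: user_limit=570 → 570
row_key=U32: user_limit=NULL, plan_limit=1990 → 1990
row_key=U39: user_limit=NULL, plan_limit=5784 → 5784
row_key=U44: user_limit=6924 → 6924
row_key=U56: user_limit=NULL, plan_limit=634 → 634
row_key=U70: user_limit=9632 → 9632
row_key=U72: user_limit=9441 → 9441
row_key=U90: user_limit=8862 → 8862
row_key=U96: user_limit=5108 → 5108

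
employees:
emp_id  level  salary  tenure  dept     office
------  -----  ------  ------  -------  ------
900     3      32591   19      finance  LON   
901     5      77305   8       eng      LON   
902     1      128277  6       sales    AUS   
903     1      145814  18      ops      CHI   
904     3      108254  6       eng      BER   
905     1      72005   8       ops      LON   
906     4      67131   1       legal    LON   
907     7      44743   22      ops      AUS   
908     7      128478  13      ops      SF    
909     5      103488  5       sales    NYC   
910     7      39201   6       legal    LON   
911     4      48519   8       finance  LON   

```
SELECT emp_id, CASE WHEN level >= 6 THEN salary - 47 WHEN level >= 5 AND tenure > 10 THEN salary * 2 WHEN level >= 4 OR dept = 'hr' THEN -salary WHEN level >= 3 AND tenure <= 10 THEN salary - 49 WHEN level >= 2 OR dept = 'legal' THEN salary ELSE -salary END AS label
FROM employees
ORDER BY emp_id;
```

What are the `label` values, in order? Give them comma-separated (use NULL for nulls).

32591, -77305, -128277, -145814, 108205, -72005, -67131, 44696, 128431, -103488, 39154, -48519

emp_id=900: level >= 2 OR dept = 'legal' → 32591
emp_id=901: level >= 4 OR dept = 'hr' → -77305
emp_id=902: ELSE → -128277
emp_id=903: ELSE → -145814
emp_id=904: level >= 3 AND tenure <= 10 → 108205
emp_id=905: ELSE → -72005
emp_id=906: level >= 4 OR dept = 'hr' → -67131
emp_id=907: level >= 6 → 44696
emp_id=908: level >= 6 → 128431
emp_id=909: level >= 4 OR dept = 'hr' → -103488
emp_id=910: level >= 6 → 39154
emp_id=911: level >= 4 OR dept = 'hr' → -48519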